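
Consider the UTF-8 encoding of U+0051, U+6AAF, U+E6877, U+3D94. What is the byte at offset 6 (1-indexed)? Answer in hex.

1-indexed offset 6 is 0-indexed offset 5.
U+0051 → 1-byte form 51 at offsets 0–0.
U+6AAF → 3-byte form E6 AA AF at offsets 1–3.
U+E6877 → 4-byte form F3 A6 A1 B7 at offsets 4–7.
Offset 5 falls in char 3's range; it's byte 2 of F3 A6 A1 B7 = 0xA6.

0xA6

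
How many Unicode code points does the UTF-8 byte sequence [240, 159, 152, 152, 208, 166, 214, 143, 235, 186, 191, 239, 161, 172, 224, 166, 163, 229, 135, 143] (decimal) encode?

7

Byte at offset 0: 0xF0 = 11110000 → 4-byte char (#1). Advance 4.
Byte at offset 4: 0xD0 = 11010000 → 2-byte char (#2). Advance 2.
Byte at offset 6: 0xD6 = 11010110 → 2-byte char (#3). Advance 2.
Byte at offset 8: 0xEB = 11101011 → 3-byte char (#4). Advance 3.
Byte at offset 11: 0xEF = 11101111 → 3-byte char (#5). Advance 3.
Byte at offset 14: 0xE0 = 11100000 → 3-byte char (#6). Advance 3.
Byte at offset 17: 0xE5 = 11100101 → 3-byte char (#7). Advance 3.
Reached end at offset 20 after 7 code points.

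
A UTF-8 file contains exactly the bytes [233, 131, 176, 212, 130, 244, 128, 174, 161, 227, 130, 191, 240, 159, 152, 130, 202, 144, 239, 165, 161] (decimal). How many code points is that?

Byte at offset 0: 0xE9 = 11101001 → 3-byte char (#1). Advance 3.
Byte at offset 3: 0xD4 = 11010100 → 2-byte char (#2). Advance 2.
Byte at offset 5: 0xF4 = 11110100 → 4-byte char (#3). Advance 4.
Byte at offset 9: 0xE3 = 11100011 → 3-byte char (#4). Advance 3.
Byte at offset 12: 0xF0 = 11110000 → 4-byte char (#5). Advance 4.
Byte at offset 16: 0xCA = 11001010 → 2-byte char (#6). Advance 2.
Byte at offset 18: 0xEF = 11101111 → 3-byte char (#7). Advance 3.
Reached end at offset 21 after 7 code points.

7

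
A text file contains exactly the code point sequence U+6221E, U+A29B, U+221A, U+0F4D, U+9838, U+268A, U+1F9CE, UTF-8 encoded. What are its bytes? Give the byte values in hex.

F1 A2 88 9E EA 8A 9B E2 88 9A E0 BD 8D E9 A0 B8 E2 9A 8A F0 9F A7 8E

U+6221E: 4-byte form → F1 A2 88 9E.
U+A29B: 3-byte form → EA 8A 9B.
U+221A: 3-byte form → E2 88 9A.
U+0F4D: 3-byte form → E0 BD 8D.
U+9838: 3-byte form → E9 A0 B8.
U+268A: 3-byte form → E2 9A 8A.
U+1F9CE: 4-byte form → F0 9F A7 8E.
Concatenated (23 bytes): F1 A2 88 9E EA 8A 9B E2 88 9A E0 BD 8D E9 A0 B8 E2 9A 8A F0 9F A7 8E.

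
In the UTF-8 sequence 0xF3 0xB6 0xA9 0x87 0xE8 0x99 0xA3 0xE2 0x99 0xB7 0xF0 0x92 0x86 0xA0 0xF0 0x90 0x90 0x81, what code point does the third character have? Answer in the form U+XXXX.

U+2677

Offset 0: leading byte 0xF3 = 11110011 → 4-byte char #1 = F3 B6 A9 87.
Offset 4: leading byte 0xE8 = 11101000 → 3-byte char #2 = E8 99 A3.
Offset 7: leading byte 0xE2 = 11100010 → 3-byte char #3 = E2 99 B7.
Leading byte 0xE2 = 11100010 matches 1110xxxx → 3-byte sequence.
Byte 1: 0xE2 = 11100010, payload 0010 (4 bits).
Byte 2: 0x99 = 10011001 (10xxxxxx ✓), payload 011001.
Byte 3: 0xB7 = 10110111 (10xxxxxx ✓), payload 110111.
Concatenate: 0010011001110111 = 0x2677 (16 bits → U+2677).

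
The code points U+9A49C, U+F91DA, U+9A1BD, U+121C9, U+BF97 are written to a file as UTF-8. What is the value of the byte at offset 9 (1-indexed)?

0xF2

1-indexed offset 9 is 0-indexed offset 8.
U+9A49C → 4-byte form F2 9A 92 9C at offsets 0–3.
U+F91DA → 4-byte form F3 B9 87 9A at offsets 4–7.
U+9A1BD → 4-byte form F2 9A 86 BD at offsets 8–11.
Offset 8 falls in char 3's range; it's byte 1 of F2 9A 86 BD = 0xF2.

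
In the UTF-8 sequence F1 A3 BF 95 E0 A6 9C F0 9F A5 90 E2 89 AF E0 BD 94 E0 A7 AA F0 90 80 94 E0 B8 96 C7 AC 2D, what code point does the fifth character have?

Offset 0: leading byte 0xF1 = 11110001 → 4-byte char #1 = F1 A3 BF 95.
Offset 4: leading byte 0xE0 = 11100000 → 3-byte char #2 = E0 A6 9C.
Offset 7: leading byte 0xF0 = 11110000 → 4-byte char #3 = F0 9F A5 90.
Offset 11: leading byte 0xE2 = 11100010 → 3-byte char #4 = E2 89 AF.
Offset 14: leading byte 0xE0 = 11100000 → 3-byte char #5 = E0 BD 94.
Leading byte 0xE0 = 11100000 matches 1110xxxx → 3-byte sequence.
Byte 1: 0xE0 = 11100000, payload 0000 (4 bits).
Byte 2: 0xBD = 10111101 (10xxxxxx ✓), payload 111101.
Byte 3: 0x94 = 10010100 (10xxxxxx ✓), payload 010100.
Concatenate: 0000111101010100 = 0xF54 (16 bits → U+0F54).

U+0F54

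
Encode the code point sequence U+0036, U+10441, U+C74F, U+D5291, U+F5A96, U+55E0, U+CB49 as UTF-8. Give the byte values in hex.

36 F0 90 91 81 EC 9D 8F F3 95 8A 91 F3 B5 AA 96 E5 97 A0 EC AD 89

U+0036: 1-byte form → 36.
U+10441: 4-byte form → F0 90 91 81.
U+C74F: 3-byte form → EC 9D 8F.
U+D5291: 4-byte form → F3 95 8A 91.
U+F5A96: 4-byte form → F3 B5 AA 96.
U+55E0: 3-byte form → E5 97 A0.
U+CB49: 3-byte form → EC AD 89.
Concatenated (22 bytes): 36 F0 90 91 81 EC 9D 8F F3 95 8A 91 F3 B5 AA 96 E5 97 A0 EC AD 89.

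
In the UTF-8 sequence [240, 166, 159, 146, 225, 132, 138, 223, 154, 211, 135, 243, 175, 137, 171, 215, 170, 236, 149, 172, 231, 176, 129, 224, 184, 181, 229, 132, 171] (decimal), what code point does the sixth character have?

Offset 0: leading byte 0xF0 = 11110000 → 4-byte char #1 = F0 A6 9F 92.
Offset 4: leading byte 0xE1 = 11100001 → 3-byte char #2 = E1 84 8A.
Offset 7: leading byte 0xDF = 11011111 → 2-byte char #3 = DF 9A.
Offset 9: leading byte 0xD3 = 11010011 → 2-byte char #4 = D3 87.
Offset 11: leading byte 0xF3 = 11110011 → 4-byte char #5 = F3 AF 89 AB.
Offset 15: leading byte 0xD7 = 11010111 → 2-byte char #6 = D7 AA.
Leading byte 0xD7 = 11010111 matches 110xxxxx → 2-byte sequence.
Byte 1: 0xD7 = 11010111, payload 10111 (5 bits).
Byte 2: 0xAA = 10101010 (10xxxxxx ✓), payload 101010.
Concatenate: 10111101010 = 0x5EA (11 bits → U+05EA).

U+05EA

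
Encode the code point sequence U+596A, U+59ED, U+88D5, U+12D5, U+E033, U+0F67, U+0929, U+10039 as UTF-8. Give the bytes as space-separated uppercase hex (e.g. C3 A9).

E5 A5 AA E5 A7 AD E8 A3 95 E1 8B 95 EE 80 B3 E0 BD A7 E0 A4 A9 F0 90 80 B9

U+596A: 3-byte form → E5 A5 AA.
U+59ED: 3-byte form → E5 A7 AD.
U+88D5: 3-byte form → E8 A3 95.
U+12D5: 3-byte form → E1 8B 95.
U+E033: 3-byte form → EE 80 B3.
U+0F67: 3-byte form → E0 BD A7.
U+0929: 3-byte form → E0 A4 A9.
U+10039: 4-byte form → F0 90 80 B9.
Concatenated (25 bytes): E5 A5 AA E5 A7 AD E8 A3 95 E1 8B 95 EE 80 B3 E0 BD A7 E0 A4 A9 F0 90 80 B9.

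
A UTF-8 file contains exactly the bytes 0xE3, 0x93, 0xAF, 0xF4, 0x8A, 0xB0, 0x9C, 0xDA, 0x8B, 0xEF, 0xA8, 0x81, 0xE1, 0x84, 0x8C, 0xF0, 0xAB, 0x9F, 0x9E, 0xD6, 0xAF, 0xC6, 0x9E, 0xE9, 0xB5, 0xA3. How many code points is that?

Byte at offset 0: 0xE3 = 11100011 → 3-byte char (#1). Advance 3.
Byte at offset 3: 0xF4 = 11110100 → 4-byte char (#2). Advance 4.
Byte at offset 7: 0xDA = 11011010 → 2-byte char (#3). Advance 2.
Byte at offset 9: 0xEF = 11101111 → 3-byte char (#4). Advance 3.
Byte at offset 12: 0xE1 = 11100001 → 3-byte char (#5). Advance 3.
Byte at offset 15: 0xF0 = 11110000 → 4-byte char (#6). Advance 4.
Byte at offset 19: 0xD6 = 11010110 → 2-byte char (#7). Advance 2.
Byte at offset 21: 0xC6 = 11000110 → 2-byte char (#8). Advance 2.
Byte at offset 23: 0xE9 = 11101001 → 3-byte char (#9). Advance 3.
Reached end at offset 26 after 9 code points.

9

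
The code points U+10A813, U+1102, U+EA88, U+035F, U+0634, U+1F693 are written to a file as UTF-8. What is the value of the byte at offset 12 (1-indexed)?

0x9F

1-indexed offset 12 is 0-indexed offset 11.
U+10A813 → 4-byte form F4 8A A0 93 at offsets 0–3.
U+1102 → 3-byte form E1 84 82 at offsets 4–6.
U+EA88 → 3-byte form EE AA 88 at offsets 7–9.
U+035F → 2-byte form CD 9F at offsets 10–11.
Offset 11 falls in char 4's range; it's byte 2 of CD 9F = 0x9F.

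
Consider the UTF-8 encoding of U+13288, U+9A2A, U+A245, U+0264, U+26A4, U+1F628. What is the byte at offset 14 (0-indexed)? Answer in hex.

0xA4

U+13288 → 4-byte form F0 93 8A 88 at offsets 0–3.
U+9A2A → 3-byte form E9 A8 AA at offsets 4–6.
U+A245 → 3-byte form EA 89 85 at offsets 7–9.
U+0264 → 2-byte form C9 A4 at offsets 10–11.
U+26A4 → 3-byte form E2 9A A4 at offsets 12–14.
Offset 14 falls in char 5's range; it's byte 3 of E2 9A A4 = 0xA4.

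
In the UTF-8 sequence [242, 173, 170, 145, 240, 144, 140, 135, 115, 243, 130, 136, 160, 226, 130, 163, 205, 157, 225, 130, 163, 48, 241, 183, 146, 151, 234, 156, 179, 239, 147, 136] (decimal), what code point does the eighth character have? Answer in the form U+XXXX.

Offset 0: leading byte 0xF2 = 11110010 → 4-byte char #1 = F2 AD AA 91.
Offset 4: leading byte 0xF0 = 11110000 → 4-byte char #2 = F0 90 8C 87.
Offset 8: leading byte 0x73 = 01110011 → 1-byte char #3 = 73.
Offset 9: leading byte 0xF3 = 11110011 → 4-byte char #4 = F3 82 88 A0.
Offset 13: leading byte 0xE2 = 11100010 → 3-byte char #5 = E2 82 A3.
Offset 16: leading byte 0xCD = 11001101 → 2-byte char #6 = CD 9D.
Offset 18: leading byte 0xE1 = 11100001 → 3-byte char #7 = E1 82 A3.
Offset 21: leading byte 0x30 = 00110000 → 1-byte char #8 = 30.
Leading byte 0x30 = 00110000 matches 0xxxxxxx → 1-byte sequence.
Byte 1: 0x30 = 00110000, payload 0110000 (7 bits).
Concatenate: 0110000 = 0x30 (7 bits → U+0030).

U+0030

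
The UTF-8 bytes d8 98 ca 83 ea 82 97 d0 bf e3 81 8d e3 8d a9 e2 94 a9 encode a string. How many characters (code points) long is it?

Byte at offset 0: 0xD8 = 11011000 → 2-byte char (#1). Advance 2.
Byte at offset 2: 0xCA = 11001010 → 2-byte char (#2). Advance 2.
Byte at offset 4: 0xEA = 11101010 → 3-byte char (#3). Advance 3.
Byte at offset 7: 0xD0 = 11010000 → 2-byte char (#4). Advance 2.
Byte at offset 9: 0xE3 = 11100011 → 3-byte char (#5). Advance 3.
Byte at offset 12: 0xE3 = 11100011 → 3-byte char (#6). Advance 3.
Byte at offset 15: 0xE2 = 11100010 → 3-byte char (#7). Advance 3.
Reached end at offset 18 after 7 code points.

7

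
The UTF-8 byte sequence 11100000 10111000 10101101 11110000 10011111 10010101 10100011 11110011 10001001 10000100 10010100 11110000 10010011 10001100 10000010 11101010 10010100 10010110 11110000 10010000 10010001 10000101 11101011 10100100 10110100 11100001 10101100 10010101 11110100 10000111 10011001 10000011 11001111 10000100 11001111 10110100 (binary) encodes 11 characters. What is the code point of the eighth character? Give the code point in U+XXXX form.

U+1B15

Offset 0: leading byte 0xE0 = 11100000 → 3-byte char #1 = E0 B8 AD.
Offset 3: leading byte 0xF0 = 11110000 → 4-byte char #2 = F0 9F 95 A3.
Offset 7: leading byte 0xF3 = 11110011 → 4-byte char #3 = F3 89 84 94.
Offset 11: leading byte 0xF0 = 11110000 → 4-byte char #4 = F0 93 8C 82.
Offset 15: leading byte 0xEA = 11101010 → 3-byte char #5 = EA 94 96.
Offset 18: leading byte 0xF0 = 11110000 → 4-byte char #6 = F0 90 91 85.
Offset 22: leading byte 0xEB = 11101011 → 3-byte char #7 = EB A4 B4.
Offset 25: leading byte 0xE1 = 11100001 → 3-byte char #8 = E1 AC 95.
Leading byte 0xE1 = 11100001 matches 1110xxxx → 3-byte sequence.
Byte 1: 0xE1 = 11100001, payload 0001 (4 bits).
Byte 2: 0xAC = 10101100 (10xxxxxx ✓), payload 101100.
Byte 3: 0x95 = 10010101 (10xxxxxx ✓), payload 010101.
Concatenate: 0001101100010101 = 0x1B15 (16 bits → U+1B15).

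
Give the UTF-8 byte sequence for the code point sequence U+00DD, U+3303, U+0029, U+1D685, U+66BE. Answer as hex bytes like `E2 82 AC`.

U+00DD: 2-byte form → C3 9D.
U+3303: 3-byte form → E3 8C 83.
U+0029: 1-byte form → 29.
U+1D685: 4-byte form → F0 9D 9A 85.
U+66BE: 3-byte form → E6 9A BE.
Concatenated (13 bytes): C3 9D E3 8C 83 29 F0 9D 9A 85 E6 9A BE.

C3 9D E3 8C 83 29 F0 9D 9A 85 E6 9A BE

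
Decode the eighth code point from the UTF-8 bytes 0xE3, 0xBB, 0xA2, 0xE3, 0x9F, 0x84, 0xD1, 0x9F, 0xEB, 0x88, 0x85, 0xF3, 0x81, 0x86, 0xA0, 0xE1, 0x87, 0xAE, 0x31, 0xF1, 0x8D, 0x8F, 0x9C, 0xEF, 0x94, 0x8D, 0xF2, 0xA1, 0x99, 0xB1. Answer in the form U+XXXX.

Offset 0: leading byte 0xE3 = 11100011 → 3-byte char #1 = E3 BB A2.
Offset 3: leading byte 0xE3 = 11100011 → 3-byte char #2 = E3 9F 84.
Offset 6: leading byte 0xD1 = 11010001 → 2-byte char #3 = D1 9F.
Offset 8: leading byte 0xEB = 11101011 → 3-byte char #4 = EB 88 85.
Offset 11: leading byte 0xF3 = 11110011 → 4-byte char #5 = F3 81 86 A0.
Offset 15: leading byte 0xE1 = 11100001 → 3-byte char #6 = E1 87 AE.
Offset 18: leading byte 0x31 = 00110001 → 1-byte char #7 = 31.
Offset 19: leading byte 0xF1 = 11110001 → 4-byte char #8 = F1 8D 8F 9C.
Leading byte 0xF1 = 11110001 matches 11110xxx → 4-byte sequence.
Byte 1: 0xF1 = 11110001, payload 001 (3 bits).
Byte 2: 0x8D = 10001101 (10xxxxxx ✓), payload 001101.
Byte 3: 0x8F = 10001111 (10xxxxxx ✓), payload 001111.
Byte 4: 0x9C = 10011100 (10xxxxxx ✓), payload 011100.
Concatenate: 001001101001111011100 = 0x4D3DC (21 bits → U+4D3DC).

U+4D3DC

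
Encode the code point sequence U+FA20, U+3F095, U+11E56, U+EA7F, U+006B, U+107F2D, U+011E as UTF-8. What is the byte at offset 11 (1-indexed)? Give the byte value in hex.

1-indexed offset 11 is 0-indexed offset 10.
U+FA20 → 3-byte form EF A8 A0 at offsets 0–2.
U+3F095 → 4-byte form F0 BF 82 95 at offsets 3–6.
U+11E56 → 4-byte form F0 91 B9 96 at offsets 7–10.
Offset 10 falls in char 3's range; it's byte 4 of F0 91 B9 96 = 0x96.

0x96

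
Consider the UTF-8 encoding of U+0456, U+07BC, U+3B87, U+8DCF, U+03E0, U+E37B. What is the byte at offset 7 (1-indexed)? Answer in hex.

1-indexed offset 7 is 0-indexed offset 6.
U+0456 → 2-byte form D1 96 at offsets 0–1.
U+07BC → 2-byte form DE BC at offsets 2–3.
U+3B87 → 3-byte form E3 AE 87 at offsets 4–6.
Offset 6 falls in char 3's range; it's byte 3 of E3 AE 87 = 0x87.

0x87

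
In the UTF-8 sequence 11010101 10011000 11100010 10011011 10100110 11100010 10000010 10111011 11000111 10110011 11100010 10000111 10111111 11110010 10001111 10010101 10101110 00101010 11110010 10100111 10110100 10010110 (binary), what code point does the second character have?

U+26E6

Offset 0: leading byte 0xD5 = 11010101 → 2-byte char #1 = D5 98.
Offset 2: leading byte 0xE2 = 11100010 → 3-byte char #2 = E2 9B A6.
Leading byte 0xE2 = 11100010 matches 1110xxxx → 3-byte sequence.
Byte 1: 0xE2 = 11100010, payload 0010 (4 bits).
Byte 2: 0x9B = 10011011 (10xxxxxx ✓), payload 011011.
Byte 3: 0xA6 = 10100110 (10xxxxxx ✓), payload 100110.
Concatenate: 0010011011100110 = 0x26E6 (16 bits → U+26E6).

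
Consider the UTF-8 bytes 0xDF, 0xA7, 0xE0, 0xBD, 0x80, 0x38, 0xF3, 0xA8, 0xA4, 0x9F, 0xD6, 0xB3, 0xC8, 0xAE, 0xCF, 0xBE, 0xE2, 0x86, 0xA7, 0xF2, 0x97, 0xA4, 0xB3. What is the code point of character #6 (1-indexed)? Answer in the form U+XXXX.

Offset 0: leading byte 0xDF = 11011111 → 2-byte char #1 = DF A7.
Offset 2: leading byte 0xE0 = 11100000 → 3-byte char #2 = E0 BD 80.
Offset 5: leading byte 0x38 = 00111000 → 1-byte char #3 = 38.
Offset 6: leading byte 0xF3 = 11110011 → 4-byte char #4 = F3 A8 A4 9F.
Offset 10: leading byte 0xD6 = 11010110 → 2-byte char #5 = D6 B3.
Offset 12: leading byte 0xC8 = 11001000 → 2-byte char #6 = C8 AE.
Leading byte 0xC8 = 11001000 matches 110xxxxx → 2-byte sequence.
Byte 1: 0xC8 = 11001000, payload 01000 (5 bits).
Byte 2: 0xAE = 10101110 (10xxxxxx ✓), payload 101110.
Concatenate: 01000101110 = 0x22E (11 bits → U+022E).

U+022E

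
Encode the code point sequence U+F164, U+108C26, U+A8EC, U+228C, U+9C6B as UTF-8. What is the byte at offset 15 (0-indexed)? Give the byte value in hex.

U+F164 → 3-byte form EF 85 A4 at offsets 0–2.
U+108C26 → 4-byte form F4 88 B0 A6 at offsets 3–6.
U+A8EC → 3-byte form EA A3 AC at offsets 7–9.
U+228C → 3-byte form E2 8A 8C at offsets 10–12.
U+9C6B → 3-byte form E9 B1 AB at offsets 13–15.
Offset 15 falls in char 5's range; it's byte 3 of E9 B1 AB = 0xAB.

0xAB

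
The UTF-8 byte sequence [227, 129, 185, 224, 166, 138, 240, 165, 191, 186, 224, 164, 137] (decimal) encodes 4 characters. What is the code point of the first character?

Offset 0: leading byte 0xE3 = 11100011 → 3-byte char #1 = E3 81 B9.
Leading byte 0xE3 = 11100011 matches 1110xxxx → 3-byte sequence.
Byte 1: 0xE3 = 11100011, payload 0011 (4 bits).
Byte 2: 0x81 = 10000001 (10xxxxxx ✓), payload 000001.
Byte 3: 0xB9 = 10111001 (10xxxxxx ✓), payload 111001.
Concatenate: 0011000001111001 = 0x3079 (16 bits → U+3079).

U+3079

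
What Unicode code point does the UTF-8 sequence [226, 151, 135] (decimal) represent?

Leading byte 0xE2 = 11100010 matches 1110xxxx → 3-byte sequence.
Byte 1: 0xE2 = 11100010, payload 0010 (4 bits).
Byte 2: 0x97 = 10010111 (10xxxxxx ✓), payload 010111.
Byte 3: 0x87 = 10000111 (10xxxxxx ✓), payload 000111.
Concatenate: 0010010111000111 = 0x25C7 (16 bits → U+25C7).

U+25C7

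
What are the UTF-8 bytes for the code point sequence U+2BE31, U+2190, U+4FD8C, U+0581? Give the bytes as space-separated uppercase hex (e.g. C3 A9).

U+2BE31: 4-byte form → F0 AB B8 B1.
U+2190: 3-byte form → E2 86 90.
U+4FD8C: 4-byte form → F1 8F B6 8C.
U+0581: 2-byte form → D6 81.
Concatenated (13 bytes): F0 AB B8 B1 E2 86 90 F1 8F B6 8C D6 81.

F0 AB B8 B1 E2 86 90 F1 8F B6 8C D6 81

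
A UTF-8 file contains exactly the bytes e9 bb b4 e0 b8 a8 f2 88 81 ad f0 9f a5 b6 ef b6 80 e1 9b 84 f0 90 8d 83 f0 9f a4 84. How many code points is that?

Byte at offset 0: 0xE9 = 11101001 → 3-byte char (#1). Advance 3.
Byte at offset 3: 0xE0 = 11100000 → 3-byte char (#2). Advance 3.
Byte at offset 6: 0xF2 = 11110010 → 4-byte char (#3). Advance 4.
Byte at offset 10: 0xF0 = 11110000 → 4-byte char (#4). Advance 4.
Byte at offset 14: 0xEF = 11101111 → 3-byte char (#5). Advance 3.
Byte at offset 17: 0xE1 = 11100001 → 3-byte char (#6). Advance 3.
Byte at offset 20: 0xF0 = 11110000 → 4-byte char (#7). Advance 4.
Byte at offset 24: 0xF0 = 11110000 → 4-byte char (#8). Advance 4.
Reached end at offset 28 after 8 code points.

8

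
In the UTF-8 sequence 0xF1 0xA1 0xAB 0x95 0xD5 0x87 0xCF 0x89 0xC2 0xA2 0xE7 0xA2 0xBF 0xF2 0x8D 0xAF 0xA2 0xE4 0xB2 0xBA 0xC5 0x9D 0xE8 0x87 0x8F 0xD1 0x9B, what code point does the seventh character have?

U+4CBA

Offset 0: leading byte 0xF1 = 11110001 → 4-byte char #1 = F1 A1 AB 95.
Offset 4: leading byte 0xD5 = 11010101 → 2-byte char #2 = D5 87.
Offset 6: leading byte 0xCF = 11001111 → 2-byte char #3 = CF 89.
Offset 8: leading byte 0xC2 = 11000010 → 2-byte char #4 = C2 A2.
Offset 10: leading byte 0xE7 = 11100111 → 3-byte char #5 = E7 A2 BF.
Offset 13: leading byte 0xF2 = 11110010 → 4-byte char #6 = F2 8D AF A2.
Offset 17: leading byte 0xE4 = 11100100 → 3-byte char #7 = E4 B2 BA.
Leading byte 0xE4 = 11100100 matches 1110xxxx → 3-byte sequence.
Byte 1: 0xE4 = 11100100, payload 0100 (4 bits).
Byte 2: 0xB2 = 10110010 (10xxxxxx ✓), payload 110010.
Byte 3: 0xBA = 10111010 (10xxxxxx ✓), payload 111010.
Concatenate: 0100110010111010 = 0x4CBA (16 bits → U+4CBA).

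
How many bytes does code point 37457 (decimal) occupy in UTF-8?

U+9251 = 0x9251. UTF-8 uses 1 byte below 0x80, 2 below 0x800, 3 below 0x10000, 4 up to 0x10FFFF. 0x9251 is in U+0800–U+FFFF → 3 bytes.

3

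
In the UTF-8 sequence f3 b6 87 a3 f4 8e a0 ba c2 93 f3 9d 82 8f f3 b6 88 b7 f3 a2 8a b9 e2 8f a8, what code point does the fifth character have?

U+F6237

Offset 0: leading byte 0xF3 = 11110011 → 4-byte char #1 = F3 B6 87 A3.
Offset 4: leading byte 0xF4 = 11110100 → 4-byte char #2 = F4 8E A0 BA.
Offset 8: leading byte 0xC2 = 11000010 → 2-byte char #3 = C2 93.
Offset 10: leading byte 0xF3 = 11110011 → 4-byte char #4 = F3 9D 82 8F.
Offset 14: leading byte 0xF3 = 11110011 → 4-byte char #5 = F3 B6 88 B7.
Leading byte 0xF3 = 11110011 matches 11110xxx → 4-byte sequence.
Byte 1: 0xF3 = 11110011, payload 011 (3 bits).
Byte 2: 0xB6 = 10110110 (10xxxxxx ✓), payload 110110.
Byte 3: 0x88 = 10001000 (10xxxxxx ✓), payload 001000.
Byte 4: 0xB7 = 10110111 (10xxxxxx ✓), payload 110111.
Concatenate: 011110110001000110111 = 0xF6237 (21 bits → U+F6237).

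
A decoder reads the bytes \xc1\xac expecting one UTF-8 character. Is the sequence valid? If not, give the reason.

Leading byte 0xC1 = 11000001 → 2-byte form.
Continuation bytes all match 10xxxxxx. Payload decodes to 0x6C.
But 0x6C < 0x80, the minimum for a 2-byte sequence — this is an overlong encoding.

invalid (overlong encoding)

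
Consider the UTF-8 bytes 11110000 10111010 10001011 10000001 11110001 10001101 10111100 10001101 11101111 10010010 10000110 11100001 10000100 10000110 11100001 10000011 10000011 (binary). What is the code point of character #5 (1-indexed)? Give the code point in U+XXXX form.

Offset 0: leading byte 0xF0 = 11110000 → 4-byte char #1 = F0 BA 8B 81.
Offset 4: leading byte 0xF1 = 11110001 → 4-byte char #2 = F1 8D BC 8D.
Offset 8: leading byte 0xEF = 11101111 → 3-byte char #3 = EF 92 86.
Offset 11: leading byte 0xE1 = 11100001 → 3-byte char #4 = E1 84 86.
Offset 14: leading byte 0xE1 = 11100001 → 3-byte char #5 = E1 83 83.
Leading byte 0xE1 = 11100001 matches 1110xxxx → 3-byte sequence.
Byte 1: 0xE1 = 11100001, payload 0001 (4 bits).
Byte 2: 0x83 = 10000011 (10xxxxxx ✓), payload 000011.
Byte 3: 0x83 = 10000011 (10xxxxxx ✓), payload 000011.
Concatenate: 0001000011000011 = 0x10C3 (16 bits → U+10C3).

U+10C3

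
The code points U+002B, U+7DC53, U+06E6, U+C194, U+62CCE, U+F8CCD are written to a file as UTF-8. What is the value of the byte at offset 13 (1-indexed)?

1-indexed offset 13 is 0-indexed offset 12.
U+002B → 1-byte form 2B at offsets 0–0.
U+7DC53 → 4-byte form F1 BD B1 93 at offsets 1–4.
U+06E6 → 2-byte form DB A6 at offsets 5–6.
U+C194 → 3-byte form EC 86 94 at offsets 7–9.
U+62CCE → 4-byte form F1 A2 B3 8E at offsets 10–13.
Offset 12 falls in char 5's range; it's byte 3 of F1 A2 B3 8E = 0xB3.

0xB3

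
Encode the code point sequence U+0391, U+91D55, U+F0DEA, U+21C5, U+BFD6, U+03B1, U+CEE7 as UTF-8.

U+0391: 2-byte form → CE 91.
U+91D55: 4-byte form → F2 91 B5 95.
U+F0DEA: 4-byte form → F3 B0 B7 AA.
U+21C5: 3-byte form → E2 87 85.
U+BFD6: 3-byte form → EB BF 96.
U+03B1: 2-byte form → CE B1.
U+CEE7: 3-byte form → EC BB A7.
Concatenated (21 bytes): CE 91 F2 91 B5 95 F3 B0 B7 AA E2 87 85 EB BF 96 CE B1 EC BB A7.

CE 91 F2 91 B5 95 F3 B0 B7 AA E2 87 85 EB BF 96 CE B1 EC BB A7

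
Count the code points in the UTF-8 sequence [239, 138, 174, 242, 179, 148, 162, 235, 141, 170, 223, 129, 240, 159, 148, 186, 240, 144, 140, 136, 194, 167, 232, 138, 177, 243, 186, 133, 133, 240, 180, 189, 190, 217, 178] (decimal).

11

Byte at offset 0: 0xEF = 11101111 → 3-byte char (#1). Advance 3.
Byte at offset 3: 0xF2 = 11110010 → 4-byte char (#2). Advance 4.
Byte at offset 7: 0xEB = 11101011 → 3-byte char (#3). Advance 3.
Byte at offset 10: 0xDF = 11011111 → 2-byte char (#4). Advance 2.
Byte at offset 12: 0xF0 = 11110000 → 4-byte char (#5). Advance 4.
Byte at offset 16: 0xF0 = 11110000 → 4-byte char (#6). Advance 4.
Byte at offset 20: 0xC2 = 11000010 → 2-byte char (#7). Advance 2.
Byte at offset 22: 0xE8 = 11101000 → 3-byte char (#8). Advance 3.
Byte at offset 25: 0xF3 = 11110011 → 4-byte char (#9). Advance 4.
Byte at offset 29: 0xF0 = 11110000 → 4-byte char (#10). Advance 4.
Byte at offset 33: 0xD9 = 11011001 → 2-byte char (#11). Advance 2.
Reached end at offset 35 after 11 code points.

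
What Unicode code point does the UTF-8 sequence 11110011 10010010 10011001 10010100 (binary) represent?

Leading byte 0xF3 = 11110011 matches 11110xxx → 4-byte sequence.
Byte 1: 0xF3 = 11110011, payload 011 (3 bits).
Byte 2: 0x92 = 10010010 (10xxxxxx ✓), payload 010010.
Byte 3: 0x99 = 10011001 (10xxxxxx ✓), payload 011001.
Byte 4: 0x94 = 10010100 (10xxxxxx ✓), payload 010100.
Concatenate: 011010010011001010100 = 0xD2654 (21 bits → U+D2654).

U+D2654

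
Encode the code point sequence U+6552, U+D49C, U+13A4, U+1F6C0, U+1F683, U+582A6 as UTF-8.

E6 95 92 ED 92 9C E1 8E A4 F0 9F 9B 80 F0 9F 9A 83 F1 98 8A A6

U+6552: 3-byte form → E6 95 92.
U+D49C: 3-byte form → ED 92 9C.
U+13A4: 3-byte form → E1 8E A4.
U+1F6C0: 4-byte form → F0 9F 9B 80.
U+1F683: 4-byte form → F0 9F 9A 83.
U+582A6: 4-byte form → F1 98 8A A6.
Concatenated (21 bytes): E6 95 92 ED 92 9C E1 8E A4 F0 9F 9B 80 F0 9F 9A 83 F1 98 8A A6.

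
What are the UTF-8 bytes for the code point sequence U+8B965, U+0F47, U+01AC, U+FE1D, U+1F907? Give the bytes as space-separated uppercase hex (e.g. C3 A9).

U+8B965: 4-byte form → F2 8B A5 A5.
U+0F47: 3-byte form → E0 BD 87.
U+01AC: 2-byte form → C6 AC.
U+FE1D: 3-byte form → EF B8 9D.
U+1F907: 4-byte form → F0 9F A4 87.
Concatenated (16 bytes): F2 8B A5 A5 E0 BD 87 C6 AC EF B8 9D F0 9F A4 87.

F2 8B A5 A5 E0 BD 87 C6 AC EF B8 9D F0 9F A4 87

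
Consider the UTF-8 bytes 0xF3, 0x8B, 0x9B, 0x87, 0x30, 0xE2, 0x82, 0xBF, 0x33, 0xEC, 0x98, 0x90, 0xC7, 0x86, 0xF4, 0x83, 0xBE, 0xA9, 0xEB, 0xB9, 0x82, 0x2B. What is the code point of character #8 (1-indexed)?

Offset 0: leading byte 0xF3 = 11110011 → 4-byte char #1 = F3 8B 9B 87.
Offset 4: leading byte 0x30 = 00110000 → 1-byte char #2 = 30.
Offset 5: leading byte 0xE2 = 11100010 → 3-byte char #3 = E2 82 BF.
Offset 8: leading byte 0x33 = 00110011 → 1-byte char #4 = 33.
Offset 9: leading byte 0xEC = 11101100 → 3-byte char #5 = EC 98 90.
Offset 12: leading byte 0xC7 = 11000111 → 2-byte char #6 = C7 86.
Offset 14: leading byte 0xF4 = 11110100 → 4-byte char #7 = F4 83 BE A9.
Offset 18: leading byte 0xEB = 11101011 → 3-byte char #8 = EB B9 82.
Leading byte 0xEB = 11101011 matches 1110xxxx → 3-byte sequence.
Byte 1: 0xEB = 11101011, payload 1011 (4 bits).
Byte 2: 0xB9 = 10111001 (10xxxxxx ✓), payload 111001.
Byte 3: 0x82 = 10000010 (10xxxxxx ✓), payload 000010.
Concatenate: 1011111001000010 = 0xBE42 (16 bits → U+BE42).

U+BE42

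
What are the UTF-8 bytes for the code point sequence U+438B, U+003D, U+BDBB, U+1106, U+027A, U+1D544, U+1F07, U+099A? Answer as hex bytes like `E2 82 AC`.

E4 8E 8B 3D EB B6 BB E1 84 86 C9 BA F0 9D 95 84 E1 BC 87 E0 A6 9A

U+438B: 3-byte form → E4 8E 8B.
U+003D: 1-byte form → 3D.
U+BDBB: 3-byte form → EB B6 BB.
U+1106: 3-byte form → E1 84 86.
U+027A: 2-byte form → C9 BA.
U+1D544: 4-byte form → F0 9D 95 84.
U+1F07: 3-byte form → E1 BC 87.
U+099A: 3-byte form → E0 A6 9A.
Concatenated (22 bytes): E4 8E 8B 3D EB B6 BB E1 84 86 C9 BA F0 9D 95 84 E1 BC 87 E0 A6 9A.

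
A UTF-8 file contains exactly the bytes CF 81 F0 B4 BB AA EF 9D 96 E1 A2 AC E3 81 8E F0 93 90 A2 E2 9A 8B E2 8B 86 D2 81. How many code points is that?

Byte at offset 0: 0xCF = 11001111 → 2-byte char (#1). Advance 2.
Byte at offset 2: 0xF0 = 11110000 → 4-byte char (#2). Advance 4.
Byte at offset 6: 0xEF = 11101111 → 3-byte char (#3). Advance 3.
Byte at offset 9: 0xE1 = 11100001 → 3-byte char (#4). Advance 3.
Byte at offset 12: 0xE3 = 11100011 → 3-byte char (#5). Advance 3.
Byte at offset 15: 0xF0 = 11110000 → 4-byte char (#6). Advance 4.
Byte at offset 19: 0xE2 = 11100010 → 3-byte char (#7). Advance 3.
Byte at offset 22: 0xE2 = 11100010 → 3-byte char (#8). Advance 3.
Byte at offset 25: 0xD2 = 11010010 → 2-byte char (#9). Advance 2.
Reached end at offset 27 after 9 code points.

9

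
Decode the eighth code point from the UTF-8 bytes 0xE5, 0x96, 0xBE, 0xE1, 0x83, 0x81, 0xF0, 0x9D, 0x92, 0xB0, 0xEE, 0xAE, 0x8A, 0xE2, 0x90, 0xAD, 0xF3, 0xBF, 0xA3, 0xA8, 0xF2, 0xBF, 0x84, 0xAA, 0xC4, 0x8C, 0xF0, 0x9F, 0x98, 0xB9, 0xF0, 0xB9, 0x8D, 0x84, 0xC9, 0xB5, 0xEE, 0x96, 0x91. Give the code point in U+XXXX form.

U+010C

Offset 0: leading byte 0xE5 = 11100101 → 3-byte char #1 = E5 96 BE.
Offset 3: leading byte 0xE1 = 11100001 → 3-byte char #2 = E1 83 81.
Offset 6: leading byte 0xF0 = 11110000 → 4-byte char #3 = F0 9D 92 B0.
Offset 10: leading byte 0xEE = 11101110 → 3-byte char #4 = EE AE 8A.
Offset 13: leading byte 0xE2 = 11100010 → 3-byte char #5 = E2 90 AD.
Offset 16: leading byte 0xF3 = 11110011 → 4-byte char #6 = F3 BF A3 A8.
Offset 20: leading byte 0xF2 = 11110010 → 4-byte char #7 = F2 BF 84 AA.
Offset 24: leading byte 0xC4 = 11000100 → 2-byte char #8 = C4 8C.
Leading byte 0xC4 = 11000100 matches 110xxxxx → 2-byte sequence.
Byte 1: 0xC4 = 11000100, payload 00100 (5 bits).
Byte 2: 0x8C = 10001100 (10xxxxxx ✓), payload 001100.
Concatenate: 00100001100 = 0x10C (11 bits → U+010C).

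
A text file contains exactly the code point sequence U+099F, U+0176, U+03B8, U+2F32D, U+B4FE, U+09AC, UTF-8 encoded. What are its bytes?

U+099F: 3-byte form → E0 A6 9F.
U+0176: 2-byte form → C5 B6.
U+03B8: 2-byte form → CE B8.
U+2F32D: 4-byte form → F0 AF 8C AD.
U+B4FE: 3-byte form → EB 93 BE.
U+09AC: 3-byte form → E0 A6 AC.
Concatenated (17 bytes): E0 A6 9F C5 B6 CE B8 F0 AF 8C AD EB 93 BE E0 A6 AC.

E0 A6 9F C5 B6 CE B8 F0 AF 8C AD EB 93 BE E0 A6 AC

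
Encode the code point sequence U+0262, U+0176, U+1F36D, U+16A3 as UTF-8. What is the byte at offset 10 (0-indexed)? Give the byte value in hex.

0xA3

U+0262 → 2-byte form C9 A2 at offsets 0–1.
U+0176 → 2-byte form C5 B6 at offsets 2–3.
U+1F36D → 4-byte form F0 9F 8D AD at offsets 4–7.
U+16A3 → 3-byte form E1 9A A3 at offsets 8–10.
Offset 10 falls in char 4's range; it's byte 3 of E1 9A A3 = 0xA3.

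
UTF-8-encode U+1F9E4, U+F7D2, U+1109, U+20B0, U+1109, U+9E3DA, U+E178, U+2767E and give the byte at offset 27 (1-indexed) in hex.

1-indexed offset 27 is 0-indexed offset 26.
U+1F9E4 → 4-byte form F0 9F A7 A4 at offsets 0–3.
U+F7D2 → 3-byte form EF 9F 92 at offsets 4–6.
U+1109 → 3-byte form E1 84 89 at offsets 7–9.
U+20B0 → 3-byte form E2 82 B0 at offsets 10–12.
U+1109 → 3-byte form E1 84 89 at offsets 13–15.
U+9E3DA → 4-byte form F2 9E 8F 9A at offsets 16–19.
U+E178 → 3-byte form EE 85 B8 at offsets 20–22.
U+2767E → 4-byte form F0 A7 99 BE at offsets 23–26.
Offset 26 falls in char 8's range; it's byte 4 of F0 A7 99 BE = 0xBE.

0xBE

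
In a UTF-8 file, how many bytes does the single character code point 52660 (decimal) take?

3

U+CDB4 = 0xCDB4. UTF-8 uses 1 byte below 0x80, 2 below 0x800, 3 below 0x10000, 4 up to 0x10FFFF. 0xCDB4 is in U+0800–U+FFFF → 3 bytes.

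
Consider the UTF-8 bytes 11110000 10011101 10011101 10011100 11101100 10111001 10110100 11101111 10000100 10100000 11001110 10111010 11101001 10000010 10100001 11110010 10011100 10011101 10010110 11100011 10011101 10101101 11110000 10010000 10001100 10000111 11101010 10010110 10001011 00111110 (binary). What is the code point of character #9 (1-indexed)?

U+A58B

Offset 0: leading byte 0xF0 = 11110000 → 4-byte char #1 = F0 9D 9D 9C.
Offset 4: leading byte 0xEC = 11101100 → 3-byte char #2 = EC B9 B4.
Offset 7: leading byte 0xEF = 11101111 → 3-byte char #3 = EF 84 A0.
Offset 10: leading byte 0xCE = 11001110 → 2-byte char #4 = CE BA.
Offset 12: leading byte 0xE9 = 11101001 → 3-byte char #5 = E9 82 A1.
Offset 15: leading byte 0xF2 = 11110010 → 4-byte char #6 = F2 9C 9D 96.
Offset 19: leading byte 0xE3 = 11100011 → 3-byte char #7 = E3 9D AD.
Offset 22: leading byte 0xF0 = 11110000 → 4-byte char #8 = F0 90 8C 87.
Offset 26: leading byte 0xEA = 11101010 → 3-byte char #9 = EA 96 8B.
Leading byte 0xEA = 11101010 matches 1110xxxx → 3-byte sequence.
Byte 1: 0xEA = 11101010, payload 1010 (4 bits).
Byte 2: 0x96 = 10010110 (10xxxxxx ✓), payload 010110.
Byte 3: 0x8B = 10001011 (10xxxxxx ✓), payload 001011.
Concatenate: 1010010110001011 = 0xA58B (16 bits → U+A58B).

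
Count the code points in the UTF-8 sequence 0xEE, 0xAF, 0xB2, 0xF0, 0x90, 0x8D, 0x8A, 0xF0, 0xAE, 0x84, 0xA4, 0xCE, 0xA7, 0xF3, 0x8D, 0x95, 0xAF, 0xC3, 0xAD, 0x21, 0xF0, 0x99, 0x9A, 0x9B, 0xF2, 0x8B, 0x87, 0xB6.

Byte at offset 0: 0xEE = 11101110 → 3-byte char (#1). Advance 3.
Byte at offset 3: 0xF0 = 11110000 → 4-byte char (#2). Advance 4.
Byte at offset 7: 0xF0 = 11110000 → 4-byte char (#3). Advance 4.
Byte at offset 11: 0xCE = 11001110 → 2-byte char (#4). Advance 2.
Byte at offset 13: 0xF3 = 11110011 → 4-byte char (#5). Advance 4.
Byte at offset 17: 0xC3 = 11000011 → 2-byte char (#6). Advance 2.
Byte at offset 19: 0x21 = 00100001 → 1-byte char (#7). Advance 1.
Byte at offset 20: 0xF0 = 11110000 → 4-byte char (#8). Advance 4.
Byte at offset 24: 0xF2 = 11110010 → 4-byte char (#9). Advance 4.
Reached end at offset 28 after 9 code points.

9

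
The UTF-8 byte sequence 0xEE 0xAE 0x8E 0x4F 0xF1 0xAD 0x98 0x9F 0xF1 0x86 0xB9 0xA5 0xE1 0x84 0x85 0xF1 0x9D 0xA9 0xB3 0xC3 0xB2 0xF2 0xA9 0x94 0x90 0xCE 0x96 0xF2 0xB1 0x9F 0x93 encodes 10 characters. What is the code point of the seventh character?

U+00F2

Offset 0: leading byte 0xEE = 11101110 → 3-byte char #1 = EE AE 8E.
Offset 3: leading byte 0x4F = 01001111 → 1-byte char #2 = 4F.
Offset 4: leading byte 0xF1 = 11110001 → 4-byte char #3 = F1 AD 98 9F.
Offset 8: leading byte 0xF1 = 11110001 → 4-byte char #4 = F1 86 B9 A5.
Offset 12: leading byte 0xE1 = 11100001 → 3-byte char #5 = E1 84 85.
Offset 15: leading byte 0xF1 = 11110001 → 4-byte char #6 = F1 9D A9 B3.
Offset 19: leading byte 0xC3 = 11000011 → 2-byte char #7 = C3 B2.
Leading byte 0xC3 = 11000011 matches 110xxxxx → 2-byte sequence.
Byte 1: 0xC3 = 11000011, payload 00011 (5 bits).
Byte 2: 0xB2 = 10110010 (10xxxxxx ✓), payload 110010.
Concatenate: 00011110010 = 0xF2 (11 bits → U+00F2).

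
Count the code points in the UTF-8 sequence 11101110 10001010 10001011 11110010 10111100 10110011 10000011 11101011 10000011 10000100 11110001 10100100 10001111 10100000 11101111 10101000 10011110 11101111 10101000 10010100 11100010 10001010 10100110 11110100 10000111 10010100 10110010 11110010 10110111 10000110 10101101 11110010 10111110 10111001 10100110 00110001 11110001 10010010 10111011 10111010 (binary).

12

Byte at offset 0: 0xEE = 11101110 → 3-byte char (#1). Advance 3.
Byte at offset 3: 0xF2 = 11110010 → 4-byte char (#2). Advance 4.
Byte at offset 7: 0xEB = 11101011 → 3-byte char (#3). Advance 3.
Byte at offset 10: 0xF1 = 11110001 → 4-byte char (#4). Advance 4.
Byte at offset 14: 0xEF = 11101111 → 3-byte char (#5). Advance 3.
Byte at offset 17: 0xEF = 11101111 → 3-byte char (#6). Advance 3.
Byte at offset 20: 0xE2 = 11100010 → 3-byte char (#7). Advance 3.
Byte at offset 23: 0xF4 = 11110100 → 4-byte char (#8). Advance 4.
Byte at offset 27: 0xF2 = 11110010 → 4-byte char (#9). Advance 4.
Byte at offset 31: 0xF2 = 11110010 → 4-byte char (#10). Advance 4.
Byte at offset 35: 0x31 = 00110001 → 1-byte char (#11). Advance 1.
Byte at offset 36: 0xF1 = 11110001 → 4-byte char (#12). Advance 4.
Reached end at offset 40 after 12 code points.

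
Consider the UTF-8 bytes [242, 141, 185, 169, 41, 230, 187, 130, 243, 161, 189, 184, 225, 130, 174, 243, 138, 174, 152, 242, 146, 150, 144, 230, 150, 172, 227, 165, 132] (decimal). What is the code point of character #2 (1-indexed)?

U+0029

Offset 0: leading byte 0xF2 = 11110010 → 4-byte char #1 = F2 8D B9 A9.
Offset 4: leading byte 0x29 = 00101001 → 1-byte char #2 = 29.
Leading byte 0x29 = 00101001 matches 0xxxxxxx → 1-byte sequence.
Byte 1: 0x29 = 00101001, payload 0101001 (7 bits).
Concatenate: 0101001 = 0x29 (7 bits → U+0029).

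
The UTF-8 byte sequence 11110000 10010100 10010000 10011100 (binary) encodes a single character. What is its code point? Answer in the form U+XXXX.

U+1441C

Leading byte 0xF0 = 11110000 matches 11110xxx → 4-byte sequence.
Byte 1: 0xF0 = 11110000, payload 000 (3 bits).
Byte 2: 0x94 = 10010100 (10xxxxxx ✓), payload 010100.
Byte 3: 0x90 = 10010000 (10xxxxxx ✓), payload 010000.
Byte 4: 0x9C = 10011100 (10xxxxxx ✓), payload 011100.
Concatenate: 000010100010000011100 = 0x1441C (21 bits → U+1441C).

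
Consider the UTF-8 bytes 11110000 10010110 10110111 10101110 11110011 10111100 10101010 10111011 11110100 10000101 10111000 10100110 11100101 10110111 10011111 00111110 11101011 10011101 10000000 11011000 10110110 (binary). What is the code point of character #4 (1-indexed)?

U+5DDF

Offset 0: leading byte 0xF0 = 11110000 → 4-byte char #1 = F0 96 B7 AE.
Offset 4: leading byte 0xF3 = 11110011 → 4-byte char #2 = F3 BC AA BB.
Offset 8: leading byte 0xF4 = 11110100 → 4-byte char #3 = F4 85 B8 A6.
Offset 12: leading byte 0xE5 = 11100101 → 3-byte char #4 = E5 B7 9F.
Leading byte 0xE5 = 11100101 matches 1110xxxx → 3-byte sequence.
Byte 1: 0xE5 = 11100101, payload 0101 (4 bits).
Byte 2: 0xB7 = 10110111 (10xxxxxx ✓), payload 110111.
Byte 3: 0x9F = 10011111 (10xxxxxx ✓), payload 011111.
Concatenate: 0101110111011111 = 0x5DDF (16 bits → U+5DDF).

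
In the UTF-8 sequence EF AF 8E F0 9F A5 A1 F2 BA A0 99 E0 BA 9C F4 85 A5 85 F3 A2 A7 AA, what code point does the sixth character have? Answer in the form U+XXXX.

U+E29EA

Offset 0: leading byte 0xEF = 11101111 → 3-byte char #1 = EF AF 8E.
Offset 3: leading byte 0xF0 = 11110000 → 4-byte char #2 = F0 9F A5 A1.
Offset 7: leading byte 0xF2 = 11110010 → 4-byte char #3 = F2 BA A0 99.
Offset 11: leading byte 0xE0 = 11100000 → 3-byte char #4 = E0 BA 9C.
Offset 14: leading byte 0xF4 = 11110100 → 4-byte char #5 = F4 85 A5 85.
Offset 18: leading byte 0xF3 = 11110011 → 4-byte char #6 = F3 A2 A7 AA.
Leading byte 0xF3 = 11110011 matches 11110xxx → 4-byte sequence.
Byte 1: 0xF3 = 11110011, payload 011 (3 bits).
Byte 2: 0xA2 = 10100010 (10xxxxxx ✓), payload 100010.
Byte 3: 0xA7 = 10100111 (10xxxxxx ✓), payload 100111.
Byte 4: 0xAA = 10101010 (10xxxxxx ✓), payload 101010.
Concatenate: 011100010100111101010 = 0xE29EA (21 bits → U+E29EA).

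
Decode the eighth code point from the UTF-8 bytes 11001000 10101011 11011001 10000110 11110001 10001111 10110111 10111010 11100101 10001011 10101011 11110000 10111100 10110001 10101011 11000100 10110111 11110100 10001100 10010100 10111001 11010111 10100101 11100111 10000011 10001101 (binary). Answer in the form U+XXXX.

U+05E5

Offset 0: leading byte 0xC8 = 11001000 → 2-byte char #1 = C8 AB.
Offset 2: leading byte 0xD9 = 11011001 → 2-byte char #2 = D9 86.
Offset 4: leading byte 0xF1 = 11110001 → 4-byte char #3 = F1 8F B7 BA.
Offset 8: leading byte 0xE5 = 11100101 → 3-byte char #4 = E5 8B AB.
Offset 11: leading byte 0xF0 = 11110000 → 4-byte char #5 = F0 BC B1 AB.
Offset 15: leading byte 0xC4 = 11000100 → 2-byte char #6 = C4 B7.
Offset 17: leading byte 0xF4 = 11110100 → 4-byte char #7 = F4 8C 94 B9.
Offset 21: leading byte 0xD7 = 11010111 → 2-byte char #8 = D7 A5.
Leading byte 0xD7 = 11010111 matches 110xxxxx → 2-byte sequence.
Byte 1: 0xD7 = 11010111, payload 10111 (5 bits).
Byte 2: 0xA5 = 10100101 (10xxxxxx ✓), payload 100101.
Concatenate: 10111100101 = 0x5E5 (11 bits → U+05E5).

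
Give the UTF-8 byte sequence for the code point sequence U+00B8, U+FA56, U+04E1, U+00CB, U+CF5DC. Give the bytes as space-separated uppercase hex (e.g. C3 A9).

C2 B8 EF A9 96 D3 A1 C3 8B F3 8F 97 9C

U+00B8: 2-byte form → C2 B8.
U+FA56: 3-byte form → EF A9 96.
U+04E1: 2-byte form → D3 A1.
U+00CB: 2-byte form → C3 8B.
U+CF5DC: 4-byte form → F3 8F 97 9C.
Concatenated (13 bytes): C2 B8 EF A9 96 D3 A1 C3 8B F3 8F 97 9C.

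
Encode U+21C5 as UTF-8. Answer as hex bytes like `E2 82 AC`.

U+21C5 = 0x21C5 = 8645 decimal. In range U+0800–U+FFFF → 3-byte form: 1110xxxx 10xxxxxx 10xxxxxx.
Binary (16 bits): 0010000111000101.
Split 4+6+6: 0010 | 000111 | 000101.
Byte 1: 11100010 = 0xE2.
Byte 2: 10000111 = 0x87.
Byte 3: 10000101 = 0x85.

E2 87 85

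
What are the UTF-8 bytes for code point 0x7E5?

U+07E5 = 0x7E5 = 2021 decimal. In range U+0080–U+07FF → 2-byte form: 110xxxxx 10xxxxxx.
Binary (11 bits): 11111100101.
Split 5+6: 11111 | 100101.
Byte 1: 11011111 = 0xDF.
Byte 2: 10100101 = 0xA5.

DF A5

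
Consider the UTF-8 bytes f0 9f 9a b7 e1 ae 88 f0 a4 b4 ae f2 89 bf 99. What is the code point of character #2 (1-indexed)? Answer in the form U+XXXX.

U+1B88

Offset 0: leading byte 0xF0 = 11110000 → 4-byte char #1 = F0 9F 9A B7.
Offset 4: leading byte 0xE1 = 11100001 → 3-byte char #2 = E1 AE 88.
Leading byte 0xE1 = 11100001 matches 1110xxxx → 3-byte sequence.
Byte 1: 0xE1 = 11100001, payload 0001 (4 bits).
Byte 2: 0xAE = 10101110 (10xxxxxx ✓), payload 101110.
Byte 3: 0x88 = 10001000 (10xxxxxx ✓), payload 001000.
Concatenate: 0001101110001000 = 0x1B88 (16 bits → U+1B88).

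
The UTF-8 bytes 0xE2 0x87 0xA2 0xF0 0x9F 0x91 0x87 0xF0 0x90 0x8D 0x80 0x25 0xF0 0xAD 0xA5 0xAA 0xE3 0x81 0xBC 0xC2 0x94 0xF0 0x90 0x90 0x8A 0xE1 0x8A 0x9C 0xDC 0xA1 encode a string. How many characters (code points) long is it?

Byte at offset 0: 0xE2 = 11100010 → 3-byte char (#1). Advance 3.
Byte at offset 3: 0xF0 = 11110000 → 4-byte char (#2). Advance 4.
Byte at offset 7: 0xF0 = 11110000 → 4-byte char (#3). Advance 4.
Byte at offset 11: 0x25 = 00100101 → 1-byte char (#4). Advance 1.
Byte at offset 12: 0xF0 = 11110000 → 4-byte char (#5). Advance 4.
Byte at offset 16: 0xE3 = 11100011 → 3-byte char (#6). Advance 3.
Byte at offset 19: 0xC2 = 11000010 → 2-byte char (#7). Advance 2.
Byte at offset 21: 0xF0 = 11110000 → 4-byte char (#8). Advance 4.
Byte at offset 25: 0xE1 = 11100001 → 3-byte char (#9). Advance 3.
Byte at offset 28: 0xDC = 11011100 → 2-byte char (#10). Advance 2.
Reached end at offset 30 after 10 code points.

10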